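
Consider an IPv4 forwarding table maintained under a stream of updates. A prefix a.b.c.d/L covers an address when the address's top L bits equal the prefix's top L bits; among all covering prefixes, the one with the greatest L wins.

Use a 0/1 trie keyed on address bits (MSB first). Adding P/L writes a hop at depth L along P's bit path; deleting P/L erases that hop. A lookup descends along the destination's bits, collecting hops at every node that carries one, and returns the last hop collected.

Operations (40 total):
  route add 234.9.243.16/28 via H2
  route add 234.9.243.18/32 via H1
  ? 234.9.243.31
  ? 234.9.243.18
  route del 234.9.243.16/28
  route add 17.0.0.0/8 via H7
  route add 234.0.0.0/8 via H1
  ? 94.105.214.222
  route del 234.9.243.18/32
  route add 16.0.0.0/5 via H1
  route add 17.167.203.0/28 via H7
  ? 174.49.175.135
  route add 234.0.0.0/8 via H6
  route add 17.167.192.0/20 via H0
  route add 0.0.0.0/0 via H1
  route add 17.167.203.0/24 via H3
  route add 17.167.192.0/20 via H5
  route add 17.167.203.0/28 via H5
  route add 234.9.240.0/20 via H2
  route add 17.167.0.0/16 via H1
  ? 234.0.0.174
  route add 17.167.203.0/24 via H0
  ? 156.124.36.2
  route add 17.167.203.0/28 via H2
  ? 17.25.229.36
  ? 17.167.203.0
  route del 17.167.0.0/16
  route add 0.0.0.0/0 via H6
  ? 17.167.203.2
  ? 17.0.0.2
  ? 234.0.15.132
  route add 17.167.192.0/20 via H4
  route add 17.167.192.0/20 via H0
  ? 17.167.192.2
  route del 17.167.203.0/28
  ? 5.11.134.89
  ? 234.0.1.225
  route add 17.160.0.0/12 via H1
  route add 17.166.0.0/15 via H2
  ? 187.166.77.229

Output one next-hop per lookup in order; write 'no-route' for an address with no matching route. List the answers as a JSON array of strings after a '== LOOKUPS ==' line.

Process each operation:
  + 234.9.243.16/28 (H2) depth=28
  + 234.9.243.18/32 (H1) depth=32
  ? 234.9.243.31  path d0:-→d1:-→d2:-→d3:-→d4:-→d5:-→d6:-→d7:-→d8:-→d9:-→d10:-→d11:-→d12:-→d13:-→d14:-→d15:-→d16:-→d17:-→d18:-→d19:-→d20:-→d21:-→d22:-→d23:-→d24:-→d25:-→d26:-→d27:-→d28:H2  best=H2
  ? 234.9.243.18  path d0:-→d1:-→d2:-→d3:-→d4:-→d5:-→d6:-→d7:-→d8:-→d9:-→d10:-→d11:-→d12:-→d13:-→d14:-→d15:-→d16:-→d17:-→d18:-→d19:-→d20:-→d21:-→d22:-→d23:-→d24:-→d25:-→d26:-→d27:-→d28:H2→d29:-→d30:-→d31:-→d32:H1  best=H1
  - 234.9.243.16/28 clear@28
  + 17.0.0.0/8 (H7) depth=8
  + 234.0.0.0/8 (H1) depth=8
  ? 94.105.214.222  path d0:-→d1:-  best=no-route
  - 234.9.243.18/32 clear@32
  + 16.0.0.0/5 (H1) depth=5
  + 17.167.203.0/28 (H7) depth=28
  ? 174.49.175.135  path d0:-→d1:-  best=no-route
  + 234.0.0.0/8 (H6) depth=8
  + 17.167.192.0/20 (H0) depth=20
  + 0.0.0.0/0 (H1) depth=0
  + 17.167.203.0/24 (H3) depth=24
  + 17.167.192.0/20 (H5) depth=20
  + 17.167.203.0/28 (H5) depth=28
  + 234.9.240.0/20 (H2) depth=20
  + 17.167.0.0/16 (H1) depth=16
  ? 234.0.0.174  path d0:H1→d1:-→d2:-→d3:-→d4:-→d5:-→d6:-→d7:-→d8:H6→d9:-→d10:-→d11:-→d12:-  best=H6
  + 17.167.203.0/24 (H0) depth=24
  ? 156.124.36.2  path d0:H1→d1:-  best=H1
  + 17.167.203.0/28 (H2) depth=28
  ? 17.25.229.36  path d0:H1→d1:-→d2:-→d3:-→d4:-→d5:H1→d6:-→d7:-→d8:H7  best=H7
  ? 17.167.203.0  path d0:H1→d1:-→d2:-→d3:-→d4:-→d5:H1→d6:-→d7:-→d8:H7→d9:-→d10:-→d11:-→d12:-→d13:-→d14:-→d15:-→d16:H1→d17:-→d18:-→d19:-→d20:H5→d21:-→d22:-→d23:-→d24:H0→d25:-→d26:-→d27:-→d28:H2  best=H2
  - 17.167.0.0/16 clear@16
  + 0.0.0.0/0 (H6) depth=0
  ? 17.167.203.2  path d0:H6→d1:-→d2:-→d3:-→d4:-→d5:H1→d6:-→d7:-→d8:H7→d9:-→d10:-→d11:-→d12:-→d13:-→d14:-→d15:-→d16:-→d17:-→d18:-→d19:-→d20:H5→d21:-→d22:-→d23:-→d24:H0→d25:-→d26:-→d27:-→d28:H2  best=H2
  ? 17.0.0.2  path d0:H6→d1:-→d2:-→d3:-→d4:-→d5:H1→d6:-→d7:-→d8:H7  best=H7
  ? 234.0.15.132  path d0:H6→d1:-→d2:-→d3:-→d4:-→d5:-→d6:-→d7:-→d8:H6→d9:-→d10:-→d11:-→d12:-  best=H6
  + 17.167.192.0/20 (H4) depth=20
  + 17.167.192.0/20 (H0) depth=20
  ? 17.167.192.2  path d0:H6→d1:-→d2:-→d3:-→d4:-→d5:H1→d6:-→d7:-→d8:H7→d9:-→d10:-→d11:-→d12:-→d13:-→d14:-→d15:-→d16:-→d17:-→d18:-→d19:-→d20:H0  best=H0
  - 17.167.203.0/28 clear@28
  ? 5.11.134.89  path d0:H6→d1:-→d2:-→d3:-  best=H6
  ? 234.0.1.225  path d0:H6→d1:-→d2:-→d3:-→d4:-→d5:-→d6:-→d7:-→d8:H6→d9:-→d10:-→d11:-→d12:-  best=H6
  + 17.160.0.0/12 (H1) depth=12
  + 17.166.0.0/15 (H2) depth=15
  ? 187.166.77.229  path d0:H6→d1:-  best=H6

== LOOKUPS ==
["H2","H1","no-route","no-route","H6","H1","H7","H2","H2","H7","H6","H0","H6","H6","H6"]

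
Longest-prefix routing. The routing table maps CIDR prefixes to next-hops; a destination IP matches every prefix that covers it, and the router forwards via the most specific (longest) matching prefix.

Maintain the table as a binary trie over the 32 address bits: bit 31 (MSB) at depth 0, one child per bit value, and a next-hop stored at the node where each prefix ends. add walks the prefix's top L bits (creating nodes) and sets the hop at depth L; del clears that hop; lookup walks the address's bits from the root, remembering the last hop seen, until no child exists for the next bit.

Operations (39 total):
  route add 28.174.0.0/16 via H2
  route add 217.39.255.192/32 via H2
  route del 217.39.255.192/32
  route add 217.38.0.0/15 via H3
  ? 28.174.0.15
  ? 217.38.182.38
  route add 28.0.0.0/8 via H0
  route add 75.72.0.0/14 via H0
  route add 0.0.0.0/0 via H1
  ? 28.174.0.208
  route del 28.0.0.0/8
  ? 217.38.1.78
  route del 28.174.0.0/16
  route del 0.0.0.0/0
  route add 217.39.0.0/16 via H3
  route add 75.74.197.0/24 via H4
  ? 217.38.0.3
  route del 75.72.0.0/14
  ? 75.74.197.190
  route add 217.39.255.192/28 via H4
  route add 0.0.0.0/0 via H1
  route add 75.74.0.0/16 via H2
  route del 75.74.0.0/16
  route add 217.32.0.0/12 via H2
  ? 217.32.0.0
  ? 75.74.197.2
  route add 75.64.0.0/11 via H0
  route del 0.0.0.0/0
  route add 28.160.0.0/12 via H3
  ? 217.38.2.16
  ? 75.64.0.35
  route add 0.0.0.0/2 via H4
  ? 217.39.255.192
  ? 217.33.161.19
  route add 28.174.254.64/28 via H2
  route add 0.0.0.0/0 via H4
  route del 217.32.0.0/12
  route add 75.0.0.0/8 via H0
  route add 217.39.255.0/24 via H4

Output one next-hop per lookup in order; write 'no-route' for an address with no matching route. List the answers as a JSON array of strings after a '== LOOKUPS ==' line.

Trace:
  add 28.174.0.0/16 -> H2 at depth 16
  add 217.39.255.192/32 -> H2 at depth 32
  - 217.39.255.192/32 clear@32
  add 217.38.0.0/15 -> H3 at depth 15
  ? 28.174.0.15  path d0:-→d1:-→d2:-→d3:-→d4:-→d5:-→d6:-→d7:-→d8:-→d9:-→d10:-→d11:-→d12:-→d13:-→d14:-→d15:-→d16:H2  best=H2
  ? 217.38.182.38  path d0:-→d1:-→d2:-→d3:-→d4:-→d5:-→d6:-→d7:-→d8:-→d9:-→d10:-→d11:-→d12:-→d13:-→d14:-→d15:H3  best=H3
  add 28.0.0.0/8 -> H0 at depth 8
  add 75.72.0.0/14 -> H0 at depth 14
  add 0.0.0.0/0 -> H1 at depth 0
  ? 28.174.0.208  path d0:H1→d1:-→d2:-→d3:-→d4:-→d5:-→d6:-→d7:-→d8:H0→d9:-→d10:-→d11:-→d12:-→d13:-→d14:-→d15:-→d16:H2  best=H2
  - 28.0.0.0/8 clear@8
  ? 217.38.1.78  path d0:H1→d1:-→d2:-→d3:-→d4:-→d5:-→d6:-→d7:-→d8:-→d9:-→d10:-→d11:-→d12:-→d13:-→d14:-→d15:H3  best=H3
  - 28.174.0.0/16 clear@16
  - 0.0.0.0/0 clear@0
  add 217.39.0.0/16 -> H3 at depth 16
  add 75.74.197.0/24 -> H4 at depth 24
  ? 217.38.0.3  path d0:-→d1:-→d2:-→d3:-→d4:-→d5:-→d6:-→d7:-→d8:-→d9:-→d10:-→d11:-→d12:-→d13:-→d14:-→d15:H3  best=H3
  - 75.72.0.0/14 clear@14
  ? 75.74.197.190  path d0:-→d1:-→d2:-→d3:-→d4:-→d5:-→d6:-→d7:-→d8:-→d9:-→d10:-→d11:-→d12:-→d13:-→d14:-→d15:-→d16:-→d17:-→d18:-→d19:-→d20:-→d21:-→d22:-→d23:-→d24:H4  best=H4
  add 217.39.255.192/28 -> H4 at depth 28
  add 0.0.0.0/0 -> H1 at depth 0
  add 75.74.0.0/16 -> H2 at depth 16
  - 75.74.0.0/16 clear@16
  add 217.32.0.0/12 -> H2 at depth 12
  ? 217.32.0.0  path d0:H1→d1:-→d2:-→d3:-→d4:-→d5:-→d6:-→d7:-→d8:-→d9:-→d10:-→d11:-→d12:H2→d13:-  best=H2
  ? 75.74.197.2  path d0:H1→d1:-→d2:-→d3:-→d4:-→d5:-→d6:-→d7:-→d8:-→d9:-→d10:-→d11:-→d12:-→d13:-→d14:-→d15:-→d16:-→d17:-→d18:-→d19:-→d20:-→d21:-→d22:-→d23:-→d24:H4  best=H4
  add 75.64.0.0/11 -> H0 at depth 11
  - 0.0.0.0/0 clear@0
  add 28.160.0.0/12 -> H3 at depth 12
  ? 217.38.2.16  path d0:-→d1:-→d2:-→d3:-→d4:-→d5:-→d6:-→d7:-→d8:-→d9:-→d10:-→d11:-→d12:H2→d13:-→d14:-→d15:H3  best=H3
  ? 75.64.0.35  path d0:-→d1:-→d2:-→d3:-→d4:-→d5:-→d6:-→d7:-→d8:-→d9:-→d10:-→d11:H0→d12:-  best=H0
  add 0.0.0.0/2 -> H4 at depth 2
  ? 217.39.255.192  path d0:-→d1:-→d2:-→d3:-→d4:-→d5:-→d6:-→d7:-→d8:-→d9:-→d10:-→d11:-→d12:H2→d13:-→d14:-→d15:H3→d16:H3→d17:-→d18:-→d19:-→d20:-→d21:-→d22:-→d23:-→d24:-→d25:-→d26:-→d27:-→d28:H4→d29:-→d30:-→d31:-→d32:-  best=H4
  ? 217.33.161.19  path d0:-→d1:-→d2:-→d3:-→d4:-→d5:-→d6:-→d7:-→d8:-→d9:-→d10:-→d11:-→d12:H2→d13:-  best=H2
  add 28.174.254.64/28 -> H2 at depth 28
  add 0.0.0.0/0 -> H4 at depth 0
  - 217.32.0.0/12 clear@12
  add 75.0.0.0/8 -> H0 at depth 8
  add 217.39.255.0/24 -> H4 at depth 24

== LOOKUPS ==
["H2","H3","H2","H3","H3","H4","H2","H4","H3","H0","H4","H2"]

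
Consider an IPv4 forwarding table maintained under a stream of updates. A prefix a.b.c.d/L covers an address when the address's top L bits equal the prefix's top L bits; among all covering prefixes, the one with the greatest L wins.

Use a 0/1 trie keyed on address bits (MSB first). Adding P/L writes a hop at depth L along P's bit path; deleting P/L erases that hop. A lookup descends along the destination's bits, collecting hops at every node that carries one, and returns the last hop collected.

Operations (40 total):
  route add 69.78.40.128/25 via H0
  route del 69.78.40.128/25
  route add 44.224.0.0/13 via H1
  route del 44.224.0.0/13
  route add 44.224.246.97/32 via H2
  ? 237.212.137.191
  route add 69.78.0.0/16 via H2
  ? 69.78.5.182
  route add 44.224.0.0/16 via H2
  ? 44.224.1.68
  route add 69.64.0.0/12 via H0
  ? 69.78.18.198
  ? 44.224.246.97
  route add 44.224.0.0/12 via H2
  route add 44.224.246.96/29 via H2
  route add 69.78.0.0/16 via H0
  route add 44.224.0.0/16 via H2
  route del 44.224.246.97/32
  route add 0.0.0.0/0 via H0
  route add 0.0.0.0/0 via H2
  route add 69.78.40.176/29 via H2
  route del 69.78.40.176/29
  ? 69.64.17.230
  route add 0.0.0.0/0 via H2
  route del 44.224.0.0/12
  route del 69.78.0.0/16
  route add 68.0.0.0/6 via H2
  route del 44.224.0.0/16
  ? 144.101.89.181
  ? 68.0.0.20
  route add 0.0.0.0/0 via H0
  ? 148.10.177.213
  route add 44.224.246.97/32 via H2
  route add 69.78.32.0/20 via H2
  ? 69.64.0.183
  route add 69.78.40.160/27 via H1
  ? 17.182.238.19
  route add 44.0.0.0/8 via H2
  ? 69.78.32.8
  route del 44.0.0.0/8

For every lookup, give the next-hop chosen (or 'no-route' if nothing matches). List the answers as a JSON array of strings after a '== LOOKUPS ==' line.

Apply in order:
  + 69.78.40.128/25 (H0) depth=25
  del 69.78.40.128/25 (clear depth 25)
  + 44.224.0.0/13 (H1) depth=13
  del 44.224.0.0/13 (clear depth 13)
  + 44.224.246.97/32 (H2) depth=32
  ? 237.212.137.191  path d0:-  best=no-route
  + 69.78.0.0/16 (H2) depth=16
  ? 69.78.5.182  path d0:-→d1:-→d2:-→d3:-→d4:-→d5:-→d6:-→d7:-→d8:-→d9:-→d10:-→d11:-→d12:-→d13:-→d14:-→d15:-→d16:H2→d17:-→d18:-  best=H2
  + 44.224.0.0/16 (H2) depth=16
  ? 44.224.1.68  path d0:-→d1:-→d2:-→d3:-→d4:-→d5:-→d6:-→d7:-→d8:-→d9:-→d10:-→d11:-→d12:-→d13:-→d14:-→d15:-→d16:H2  best=H2
  + 69.64.0.0/12 (H0) depth=12
  ? 69.78.18.198  path d0:-→d1:-→d2:-→d3:-→d4:-→d5:-→d6:-→d7:-→d8:-→d9:-→d10:-→d11:-→d12:H0→d13:-→d14:-→d15:-→d16:H2→d17:-→d18:-  best=H2
  ? 44.224.246.97  path d0:-→d1:-→d2:-→d3:-→d4:-→d5:-→d6:-→d7:-→d8:-→d9:-→d10:-→d11:-→d12:-→d13:-→d14:-→d15:-→d16:H2→d17:-→d18:-→d19:-→d20:-→d21:-→d22:-→d23:-→d24:-→d25:-→d26:-→d27:-→d28:-→d29:-→d30:-→d31:-→d32:H2  best=H2
  + 44.224.0.0/12 (H2) depth=12
  + 44.224.246.96/29 (H2) depth=29
  + 69.78.0.0/16 (H0) depth=16
  + 44.224.0.0/16 (H2) depth=16
  del 44.224.246.97/32 (clear depth 32)
  + 0.0.0.0/0 (H0) depth=0
  + 0.0.0.0/0 (H2) depth=0
  + 69.78.40.176/29 (H2) depth=29
  del 69.78.40.176/29 (clear depth 29)
  ? 69.64.17.230  path d0:H2→d1:-→d2:-→d3:-→d4:-→d5:-→d6:-→d7:-→d8:-→d9:-→d10:-→d11:-→d12:H0  best=H0
  + 0.0.0.0/0 (H2) depth=0
  del 44.224.0.0/12 (clear depth 12)
  del 69.78.0.0/16 (clear depth 16)
  + 68.0.0.0/6 (H2) depth=6
  del 44.224.0.0/16 (clear depth 16)
  ? 144.101.89.181  path d0:H2  best=H2
  ? 68.0.0.20  path d0:H2→d1:-→d2:-→d3:-→d4:-→d5:-→d6:H2→d7:-  best=H2
  + 0.0.0.0/0 (H0) depth=0
  ? 148.10.177.213  path d0:H0  best=H0
  + 44.224.246.97/32 (H2) depth=32
  + 69.78.32.0/20 (H2) depth=20
  ? 69.64.0.183  path d0:H0→d1:-→d2:-→d3:-→d4:-→d5:-→d6:H2→d7:-→d8:-→d9:-→d10:-→d11:-→d12:H0  best=H0
  + 69.78.40.160/27 (H1) depth=27
  ? 17.182.238.19  path d0:H0→d1:-→d2:-  best=H0
  + 44.0.0.0/8 (H2) depth=8
  ? 69.78.32.8  path d0:H0→d1:-→d2:-→d3:-→d4:-→d5:-→d6:H2→d7:-→d8:-→d9:-→d10:-→d11:-→d12:H0→d13:-→d14:-→d15:-→d16:-→d17:-→d18:-→d19:-→d20:H2  best=H2
  del 44.0.0.0/8 (clear depth 8)

== LOOKUPS ==
["no-route","H2","H2","H2","H2","H0","H2","H2","H0","H0","H0","H2"]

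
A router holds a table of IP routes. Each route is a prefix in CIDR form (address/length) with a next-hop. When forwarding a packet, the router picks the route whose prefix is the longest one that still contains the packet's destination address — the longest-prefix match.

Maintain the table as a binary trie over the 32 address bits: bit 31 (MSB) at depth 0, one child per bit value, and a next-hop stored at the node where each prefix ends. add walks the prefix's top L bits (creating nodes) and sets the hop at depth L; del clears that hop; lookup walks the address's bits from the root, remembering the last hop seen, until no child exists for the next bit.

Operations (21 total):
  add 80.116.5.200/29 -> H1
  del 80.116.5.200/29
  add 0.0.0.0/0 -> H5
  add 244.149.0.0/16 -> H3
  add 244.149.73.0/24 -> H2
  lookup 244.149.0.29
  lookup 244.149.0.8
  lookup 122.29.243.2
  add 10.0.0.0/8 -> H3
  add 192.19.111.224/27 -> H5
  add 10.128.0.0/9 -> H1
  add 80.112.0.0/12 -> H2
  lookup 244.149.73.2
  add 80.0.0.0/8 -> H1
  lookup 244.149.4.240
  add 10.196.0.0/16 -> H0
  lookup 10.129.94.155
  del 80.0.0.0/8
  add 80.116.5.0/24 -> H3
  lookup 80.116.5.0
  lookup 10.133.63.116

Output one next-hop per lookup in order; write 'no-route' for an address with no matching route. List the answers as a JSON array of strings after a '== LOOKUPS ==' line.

Process each operation:
  add 80.116.5.200/29 -> H1 at depth 29
  - 80.116.5.200/29 clear@29
  add 0.0.0.0/0 -> H5 at depth 0
  add 244.149.0.0/16 -> H3 at depth 16
  add 244.149.73.0/24 -> H2 at depth 24
  Q 244.149.0.29: descend 11110100100101010 ; hops seen [H5,H3] ; pick H3
  Q 244.149.0.8: descend 11110100100101010 ; hops seen [H5,H3] ; pick H3
  Q 122.29.243.2: descend 01 ; hops seen [H5] ; pick H5
  add 10.0.0.0/8 -> H3 at depth 8
  add 192.19.111.224/27 -> H5 at depth 27
  add 10.128.0.0/9 -> H1 at depth 9
  add 80.112.0.0/12 -> H2 at depth 12
  Q 244.149.73.2: descend 111101001001010101001001 ; hops seen [H5,H3,H2] ; pick H2
  add 80.0.0.0/8 -> H1 at depth 8
  Q 244.149.4.240: descend 11110100100101010 ; hops seen [H5,H3] ; pick H3
  add 10.196.0.0/16 -> H0 at depth 16
  Q 10.129.94.155: descend 000010101 ; hops seen [H5,H3,H1] ; pick H1
  - 80.0.0.0/8 clear@8
  add 80.116.5.0/24 -> H3 at depth 24
  Q 80.116.5.0: descend 010100000111010000000101 ; hops seen [H5,H2,H3] ; pick H3
  Q 10.133.63.116: descend 000010101 ; hops seen [H5,H3,H1] ; pick H1

== LOOKUPS ==
["H3","H3","H5","H2","H3","H1","H3","H1"]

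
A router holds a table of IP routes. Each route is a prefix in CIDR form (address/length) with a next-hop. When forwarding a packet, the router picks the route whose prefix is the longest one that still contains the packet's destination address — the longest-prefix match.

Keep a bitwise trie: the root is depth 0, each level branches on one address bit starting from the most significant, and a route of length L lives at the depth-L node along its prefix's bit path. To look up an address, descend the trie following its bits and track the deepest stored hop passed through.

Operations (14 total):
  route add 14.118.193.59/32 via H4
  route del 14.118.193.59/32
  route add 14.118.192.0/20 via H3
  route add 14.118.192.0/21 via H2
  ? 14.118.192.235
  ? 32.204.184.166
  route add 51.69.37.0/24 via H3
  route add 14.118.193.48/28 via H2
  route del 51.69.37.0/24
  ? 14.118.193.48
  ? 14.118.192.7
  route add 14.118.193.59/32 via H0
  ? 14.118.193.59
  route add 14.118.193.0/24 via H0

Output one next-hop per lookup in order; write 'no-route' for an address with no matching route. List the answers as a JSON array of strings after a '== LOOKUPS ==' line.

Trace:
  + 14.118.193.59/32 (H4) depth=32
  del 14.118.193.59/32 (clear depth 32)
  + 14.118.192.0/20 (H3) depth=20
  + 14.118.192.0/21 (H2) depth=21
  Q 14.118.192.235: descend 00001110011101101100000 ; hops seen [H3,H2] ; pick H2
  Q 32.204.184.166: descend 00 ; hops seen [∅] ; pick no-route
  + 51.69.37.0/24 (H3) depth=24
  + 14.118.193.48/28 (H2) depth=28
  del 51.69.37.0/24 (clear depth 24)
  Q 14.118.193.48: descend 0000111001110110110000010011 ; hops seen [H3,H2,H2] ; pick H2
  Q 14.118.192.7: descend 00001110011101101100000 ; hops seen [H3,H2] ; pick H2
  + 14.118.193.59/32 (H0) depth=32
  Q 14.118.193.59: descend 00001110011101101100000100111011 ; hops seen [H3,H2,H2,H0] ; pick H0
  + 14.118.193.0/24 (H0) depth=24

== LOOKUPS ==
["H2","no-route","H2","H2","H0"]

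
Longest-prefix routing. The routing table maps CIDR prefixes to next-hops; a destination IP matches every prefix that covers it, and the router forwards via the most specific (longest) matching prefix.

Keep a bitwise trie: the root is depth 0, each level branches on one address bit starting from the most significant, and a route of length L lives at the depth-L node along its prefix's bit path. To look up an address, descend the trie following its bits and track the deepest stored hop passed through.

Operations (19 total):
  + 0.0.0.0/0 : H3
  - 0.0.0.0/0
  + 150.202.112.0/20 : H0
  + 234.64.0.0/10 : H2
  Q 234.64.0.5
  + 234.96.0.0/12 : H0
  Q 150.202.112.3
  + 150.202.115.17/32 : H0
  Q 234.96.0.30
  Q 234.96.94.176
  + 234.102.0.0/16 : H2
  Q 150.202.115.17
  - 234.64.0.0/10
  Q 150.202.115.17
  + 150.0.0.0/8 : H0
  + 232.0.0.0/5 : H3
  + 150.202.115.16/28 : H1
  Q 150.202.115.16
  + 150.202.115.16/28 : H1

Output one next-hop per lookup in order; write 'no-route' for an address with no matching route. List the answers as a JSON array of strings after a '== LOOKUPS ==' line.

Trace:
  + 0.0.0.0/0 (H3) depth=0
  - 0.0.0.0/0 clear@0
  + 150.202.112.0/20 (H0) depth=20
  + 234.64.0.0/10 (H2) depth=10
  lookup 234.64.0.5: bits 1110101001 walk d0:-→d1:-→d2:-→d3:-→d4:-→d5:-→d6:-→d7:-→d8:-→d9:-→d10:H2 -> H2
  + 234.96.0.0/12 (H0) depth=12
  lookup 150.202.112.3: bits 10010110110010100111 walk d0:-→d1:-→d2:-→d3:-→d4:-→d5:-→d6:-→d7:-→d8:-→d9:-→d10:-→d11:-→d12:-→d13:-→d14:-→d15:-→d16:-→d17:-→d18:-→d19:-→d20:H0 -> H0
  + 150.202.115.17/32 (H0) depth=32
  lookup 234.96.0.30: bits 111010100110 walk d0:-→d1:-→d2:-→d3:-→d4:-→d5:-→d6:-→d7:-→d8:-→d9:-→d10:H2→d11:-→d12:H0 -> H0
  lookup 234.96.94.176: bits 111010100110 walk d0:-→d1:-→d2:-→d3:-→d4:-→d5:-→d6:-→d7:-→d8:-→d9:-→d10:H2→d11:-→d12:H0 -> H0
  + 234.102.0.0/16 (H2) depth=16
  lookup 150.202.115.17: bits 10010110110010100111001100010001 walk d0:-→d1:-→d2:-→d3:-→d4:-→d5:-→d6:-→d7:-→d8:-→d9:-→d10:-→d11:-→d12:-→d13:-→d14:-→d15:-→d16:-→d17:-→d18:-→d19:-→d20:H0→d21:-→d22:-→d23:-→d24:-→d25:-→d26:-→d27:-→d28:-→d29:-→d30:-→d31:-→d32:H0 -> H0
  - 234.64.0.0/10 clear@10
  lookup 150.202.115.17: bits 10010110110010100111001100010001 walk d0:-→d1:-→d2:-→d3:-→d4:-→d5:-→d6:-→d7:-→d8:-→d9:-→d10:-→d11:-→d12:-→d13:-→d14:-→d15:-→d16:-→d17:-→d18:-→d19:-→d20:H0→d21:-→d22:-→d23:-→d24:-→d25:-→d26:-→d27:-→d28:-→d29:-→d30:-→d31:-→d32:H0 -> H0
  + 150.0.0.0/8 (H0) depth=8
  + 232.0.0.0/5 (H3) depth=5
  + 150.202.115.16/28 (H1) depth=28
  lookup 150.202.115.16: bits 1001011011001010011100110001000 walk d0:-→d1:-→d2:-→d3:-→d4:-→d5:-→d6:-→d7:-→d8:H0→d9:-→d10:-→d11:-→d12:-→d13:-→d14:-→d15:-→d16:-→d17:-→d18:-→d19:-→d20:H0→d21:-→d22:-→d23:-→d24:-→d25:-→d26:-→d27:-→d28:H1→d29:-→d30:-→d31:- -> H1
  + 150.202.115.16/28 (H1) depth=28

== LOOKUPS ==
["H2","H0","H0","H0","H0","H0","H1"]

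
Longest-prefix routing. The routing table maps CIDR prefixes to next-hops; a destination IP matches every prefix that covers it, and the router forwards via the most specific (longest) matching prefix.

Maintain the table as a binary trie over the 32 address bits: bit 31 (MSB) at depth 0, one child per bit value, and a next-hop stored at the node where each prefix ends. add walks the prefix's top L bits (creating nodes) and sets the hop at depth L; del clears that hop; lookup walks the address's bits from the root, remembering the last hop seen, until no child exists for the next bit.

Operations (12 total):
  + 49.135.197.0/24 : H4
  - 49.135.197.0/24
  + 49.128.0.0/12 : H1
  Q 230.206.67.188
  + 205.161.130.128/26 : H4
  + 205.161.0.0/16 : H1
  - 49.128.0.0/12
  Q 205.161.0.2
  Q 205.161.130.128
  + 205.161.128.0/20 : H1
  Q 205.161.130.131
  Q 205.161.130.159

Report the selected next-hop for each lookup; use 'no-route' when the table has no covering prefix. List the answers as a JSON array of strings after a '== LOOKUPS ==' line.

Trace:
  add 49.135.197.0/24 -> H4 at depth 24
  - 49.135.197.0/24 clear@24
  add 49.128.0.0/12 -> H1 at depth 12
  lookup 230.206.67.188: bits ε walk d0:- -> no-route
  add 205.161.130.128/26 -> H4 at depth 26
  add 205.161.0.0/16 -> H1 at depth 16
  - 49.128.0.0/12 clear@12
  lookup 205.161.0.2: bits 1100110110100001 walk d0:-→d1:-→d2:-→d3:-→d4:-→d5:-→d6:-→d7:-→d8:-→d9:-→d10:-→d11:-→d12:-→d13:-→d14:-→d15:-→d16:H1 -> H1
  lookup 205.161.130.128: bits 11001101101000011000001010 walk d0:-→d1:-→d2:-→d3:-→d4:-→d5:-→d6:-→d7:-→d8:-→d9:-→d10:-→d11:-→d12:-→d13:-→d14:-→d15:-→d16:H1→d17:-→d18:-→d19:-→d20:-→d21:-→d22:-→d23:-→d24:-→d25:-→d26:H4 -> H4
  add 205.161.128.0/20 -> H1 at depth 20
  lookup 205.161.130.131: bits 11001101101000011000001010 walk d0:-→d1:-→d2:-→d3:-→d4:-→d5:-→d6:-→d7:-→d8:-→d9:-→d10:-→d11:-→d12:-→d13:-→d14:-→d15:-→d16:H1→d17:-→d18:-→d19:-→d20:H1→d21:-→d22:-→d23:-→d24:-→d25:-→d26:H4 -> H4
  lookup 205.161.130.159: bits 11001101101000011000001010 walk d0:-→d1:-→d2:-→d3:-→d4:-→d5:-→d6:-→d7:-→d8:-→d9:-→d10:-→d11:-→d12:-→d13:-→d14:-→d15:-→d16:H1→d17:-→d18:-→d19:-→d20:H1→d21:-→d22:-→d23:-→d24:-→d25:-→d26:H4 -> H4

== LOOKUPS ==
["no-route","H1","H4","H4","H4"]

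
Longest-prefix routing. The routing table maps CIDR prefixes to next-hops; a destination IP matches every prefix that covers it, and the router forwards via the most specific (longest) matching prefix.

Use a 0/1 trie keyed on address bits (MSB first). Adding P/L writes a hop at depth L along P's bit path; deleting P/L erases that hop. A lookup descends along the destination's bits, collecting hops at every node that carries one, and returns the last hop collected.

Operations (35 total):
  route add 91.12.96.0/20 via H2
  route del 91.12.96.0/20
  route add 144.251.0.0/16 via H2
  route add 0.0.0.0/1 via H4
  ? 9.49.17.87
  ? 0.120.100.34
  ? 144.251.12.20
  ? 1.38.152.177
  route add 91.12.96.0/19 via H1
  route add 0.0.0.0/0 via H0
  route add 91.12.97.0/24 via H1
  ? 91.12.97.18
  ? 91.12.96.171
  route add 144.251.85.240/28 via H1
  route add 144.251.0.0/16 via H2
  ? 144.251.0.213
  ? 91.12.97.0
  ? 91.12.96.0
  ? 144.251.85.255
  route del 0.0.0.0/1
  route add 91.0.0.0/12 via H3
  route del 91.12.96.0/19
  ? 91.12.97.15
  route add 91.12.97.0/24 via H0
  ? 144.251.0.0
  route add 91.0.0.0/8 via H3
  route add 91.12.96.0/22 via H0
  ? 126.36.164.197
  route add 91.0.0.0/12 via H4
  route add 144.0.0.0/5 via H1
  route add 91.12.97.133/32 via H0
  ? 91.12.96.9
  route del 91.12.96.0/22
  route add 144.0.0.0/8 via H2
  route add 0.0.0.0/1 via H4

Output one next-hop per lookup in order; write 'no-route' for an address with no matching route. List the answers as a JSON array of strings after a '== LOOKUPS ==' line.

Trace:
  + 91.12.96.0/20 (H2) depth=20
  - 91.12.96.0/20 clear@20
  + 144.251.0.0/16 (H2) depth=16
  + 0.0.0.0/1 (H4) depth=1
  ? 9.49.17.87  path d0:-→d1:H4  best=H4
  ? 0.120.100.34  path d0:-→d1:H4  best=H4
  ? 144.251.12.20  path d0:-→d1:-→d2:-→d3:-→d4:-→d5:-→d6:-→d7:-→d8:-→d9:-→d10:-→d11:-→d12:-→d13:-→d14:-→d15:-→d16:H2  best=H2
  ? 1.38.152.177  path d0:-→d1:H4  best=H4
  + 91.12.96.0/19 (H1) depth=19
  + 0.0.0.0/0 (H0) depth=0
  + 91.12.97.0/24 (H1) depth=24
  ? 91.12.97.18  path d0:H0→d1:H4→d2:-→d3:-→d4:-→d5:-→d6:-→d7:-→d8:-→d9:-→d10:-→d11:-→d12:-→d13:-→d14:-→d15:-→d16:-→d17:-→d18:-→d19:H1→d20:-→d21:-→d22:-→d23:-→d24:H1  best=H1
  ? 91.12.96.171  path d0:H0→d1:H4→d2:-→d3:-→d4:-→d5:-→d6:-→d7:-→d8:-→d9:-→d10:-→d11:-→d12:-→d13:-→d14:-→d15:-→d16:-→d17:-→d18:-→d19:H1→d20:-→d21:-→d22:-→d23:-  best=H1
  + 144.251.85.240/28 (H1) depth=28
  + 144.251.0.0/16 (H2) depth=16
  ? 144.251.0.213  path d0:H0→d1:-→d2:-→d3:-→d4:-→d5:-→d6:-→d7:-→d8:-→d9:-→d10:-→d11:-→d12:-→d13:-→d14:-→d15:-→d16:H2→d17:-  best=H2
  ? 91.12.97.0  path d0:H0→d1:H4→d2:-→d3:-→d4:-→d5:-→d6:-→d7:-→d8:-→d9:-→d10:-→d11:-→d12:-→d13:-→d14:-→d15:-→d16:-→d17:-→d18:-→d19:H1→d20:-→d21:-→d22:-→d23:-→d24:H1  best=H1
  ? 91.12.96.0  path d0:H0→d1:H4→d2:-→d3:-→d4:-→d5:-→d6:-→d7:-→d8:-→d9:-→d10:-→d11:-→d12:-→d13:-→d14:-→d15:-→d16:-→d17:-→d18:-→d19:H1→d20:-→d21:-→d22:-→d23:-  best=H1
  ? 144.251.85.255  path d0:H0→d1:-→d2:-→d3:-→d4:-→d5:-→d6:-→d7:-→d8:-→d9:-→d10:-→d11:-→d12:-→d13:-→d14:-→d15:-→d16:H2→d17:-→d18:-→d19:-→d20:-→d21:-→d22:-→d23:-→d24:-→d25:-→d26:-→d27:-→d28:H1  best=H1
  - 0.0.0.0/1 clear@1
  + 91.0.0.0/12 (H3) depth=12
  - 91.12.96.0/19 clear@19
  ? 91.12.97.15  path d0:H0→d1:-→d2:-→d3:-→d4:-→d5:-→d6:-→d7:-→d8:-→d9:-→d10:-→d11:-→d12:H3→d13:-→d14:-→d15:-→d16:-→d17:-→d18:-→d19:-→d20:-→d21:-→d22:-→d23:-→d24:H1  best=H1
  + 91.12.97.0/24 (H0) depth=24
  ? 144.251.0.0  path d0:H0→d1:-→d2:-→d3:-→d4:-→d5:-→d6:-→d7:-→d8:-→d9:-→d10:-→d11:-→d12:-→d13:-→d14:-→d15:-→d16:H2→d17:-  best=H2
  + 91.0.0.0/8 (H3) depth=8
  + 91.12.96.0/22 (H0) depth=22
  ? 126.36.164.197  path d0:H0→d1:-→d2:-  best=H0
  + 91.0.0.0/12 (H4) depth=12
  + 144.0.0.0/5 (H1) depth=5
  + 91.12.97.133/32 (H0) depth=32
  ? 91.12.96.9  path d0:H0→d1:-→d2:-→d3:-→d4:-→d5:-→d6:-→d7:-→d8:H3→d9:-→d10:-→d11:-→d12:H4→d13:-→d14:-→d15:-→d16:-→d17:-→d18:-→d19:-→d20:-→d21:-→d22:H0→d23:-  best=H0
  - 91.12.96.0/22 clear@22
  + 144.0.0.0/8 (H2) depth=8
  + 0.0.0.0/1 (H4) depth=1

== LOOKUPS ==
["H4","H4","H2","H4","H1","H1","H2","H1","H1","H1","H1","H2","H0","H0"]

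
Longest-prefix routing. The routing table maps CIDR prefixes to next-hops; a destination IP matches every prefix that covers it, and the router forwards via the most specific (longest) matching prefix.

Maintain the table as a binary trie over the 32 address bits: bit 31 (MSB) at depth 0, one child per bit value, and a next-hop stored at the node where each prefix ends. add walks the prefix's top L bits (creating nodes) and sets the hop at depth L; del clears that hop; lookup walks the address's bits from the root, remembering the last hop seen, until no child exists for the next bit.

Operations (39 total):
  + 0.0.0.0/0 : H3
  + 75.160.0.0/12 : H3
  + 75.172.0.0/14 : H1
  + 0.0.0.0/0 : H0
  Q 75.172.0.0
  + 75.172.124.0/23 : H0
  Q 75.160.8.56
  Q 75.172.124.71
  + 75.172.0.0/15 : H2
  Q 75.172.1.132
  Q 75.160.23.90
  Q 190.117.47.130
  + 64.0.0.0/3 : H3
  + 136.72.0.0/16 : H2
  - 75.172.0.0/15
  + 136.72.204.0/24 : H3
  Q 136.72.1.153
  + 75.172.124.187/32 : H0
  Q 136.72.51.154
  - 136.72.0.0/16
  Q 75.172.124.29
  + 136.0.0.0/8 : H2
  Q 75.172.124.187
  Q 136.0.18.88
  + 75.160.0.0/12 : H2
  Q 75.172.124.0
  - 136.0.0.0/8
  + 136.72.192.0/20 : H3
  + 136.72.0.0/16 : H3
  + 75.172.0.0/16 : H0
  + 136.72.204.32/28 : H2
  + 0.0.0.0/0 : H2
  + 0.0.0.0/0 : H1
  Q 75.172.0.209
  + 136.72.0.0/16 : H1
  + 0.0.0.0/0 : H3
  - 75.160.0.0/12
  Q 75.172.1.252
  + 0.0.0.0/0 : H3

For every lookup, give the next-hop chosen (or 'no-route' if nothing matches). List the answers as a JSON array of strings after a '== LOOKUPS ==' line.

Apply in order:
  + 0.0.0.0/0 (H3) depth=0
  + 75.160.0.0/12 (H3) depth=12
  + 75.172.0.0/14 (H1) depth=14
  + 0.0.0.0/0 (H0) depth=0
  Q 75.172.0.0: descend 01001011101011 ; hops seen [H0,H3,H1] ; pick H1
  + 75.172.124.0/23 (H0) depth=23
  Q 75.160.8.56: descend 010010111010 ; hops seen [H0,H3] ; pick H3
  Q 75.172.124.71: descend 01001011101011000111110 ; hops seen [H0,H3,H1,H0] ; pick H0
  + 75.172.0.0/15 (H2) depth=15
  Q 75.172.1.132: descend 01001011101011000 ; hops seen [H0,H3,H1,H2] ; pick H2
  Q 75.160.23.90: descend 010010111010 ; hops seen [H0,H3] ; pick H3
  Q 190.117.47.130: descend ε ; hops seen [H0] ; pick H0
  + 64.0.0.0/3 (H3) depth=3
  + 136.72.0.0/16 (H2) depth=16
  - 75.172.0.0/15 clear@15
  + 136.72.204.0/24 (H3) depth=24
  Q 136.72.1.153: descend 1000100001001000 ; hops seen [H0,H2] ; pick H2
  + 75.172.124.187/32 (H0) depth=32
  Q 136.72.51.154: descend 1000100001001000 ; hops seen [H0,H2] ; pick H2
  - 136.72.0.0/16 clear@16
  Q 75.172.124.29: descend 010010111010110001111100 ; hops seen [H0,H3,H3,H1,H0] ; pick H0
  + 136.0.0.0/8 (H2) depth=8
  Q 75.172.124.187: descend 01001011101011000111110010111011 ; hops seen [H0,H3,H3,H1,H0,H0] ; pick H0
  Q 136.0.18.88: descend 100010000 ; hops seen [H0,H2] ; pick H2
  + 75.160.0.0/12 (H2) depth=12
  Q 75.172.124.0: descend 010010111010110001111100 ; hops seen [H0,H3,H2,H1,H0] ; pick H0
  - 136.0.0.0/8 clear@8
  + 136.72.192.0/20 (H3) depth=20
  + 136.72.0.0/16 (H3) depth=16
  + 75.172.0.0/16 (H0) depth=16
  + 136.72.204.32/28 (H2) depth=28
  + 0.0.0.0/0 (H2) depth=0
  + 0.0.0.0/0 (H1) depth=0
  Q 75.172.0.209: descend 01001011101011000 ; hops seen [H1,H3,H2,H1,H0] ; pick H0
  + 136.72.0.0/16 (H1) depth=16
  + 0.0.0.0/0 (H3) depth=0
  - 75.160.0.0/12 clear@12
  Q 75.172.1.252: descend 01001011101011000 ; hops seen [H3,H3,H1,H0] ; pick H0
  + 0.0.0.0/0 (H3) depth=0

== LOOKUPS ==
["H1","H3","H0","H2","H3","H0","H2","H2","H0","H0","H2","H0","H0","H0"]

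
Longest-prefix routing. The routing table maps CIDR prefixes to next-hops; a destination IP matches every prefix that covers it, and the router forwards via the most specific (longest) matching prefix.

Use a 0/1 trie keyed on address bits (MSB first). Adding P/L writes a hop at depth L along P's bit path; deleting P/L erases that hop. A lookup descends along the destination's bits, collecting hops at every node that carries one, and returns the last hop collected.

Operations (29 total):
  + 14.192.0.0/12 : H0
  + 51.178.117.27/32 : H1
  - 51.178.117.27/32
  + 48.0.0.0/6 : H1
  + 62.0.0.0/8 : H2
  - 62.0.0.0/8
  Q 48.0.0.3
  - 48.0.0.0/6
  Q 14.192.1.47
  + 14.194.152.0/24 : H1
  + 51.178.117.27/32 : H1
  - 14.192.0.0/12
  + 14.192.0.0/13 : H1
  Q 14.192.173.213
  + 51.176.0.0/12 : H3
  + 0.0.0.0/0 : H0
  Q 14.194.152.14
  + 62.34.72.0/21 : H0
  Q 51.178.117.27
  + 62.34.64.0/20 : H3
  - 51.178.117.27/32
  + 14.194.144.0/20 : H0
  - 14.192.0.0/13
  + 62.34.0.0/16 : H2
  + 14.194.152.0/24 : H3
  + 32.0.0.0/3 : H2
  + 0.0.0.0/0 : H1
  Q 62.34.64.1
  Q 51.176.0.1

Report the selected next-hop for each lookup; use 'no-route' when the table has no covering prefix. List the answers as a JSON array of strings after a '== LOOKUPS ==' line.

Process each operation:
  add 14.192.0.0/12 -> H0 at depth 12
  add 51.178.117.27/32 -> H1 at depth 32
  - 51.178.117.27/32 clear@32
  add 48.0.0.0/6 -> H1 at depth 6
  add 62.0.0.0/8 -> H2 at depth 8
  - 62.0.0.0/8 clear@8
  Q 48.0.0.3: descend 001100 ; hops seen [H1] ; pick H1
  - 48.0.0.0/6 clear@6
  Q 14.192.1.47: descend 000011101100 ; hops seen [H0] ; pick H0
  add 14.194.152.0/24 -> H1 at depth 24
  add 51.178.117.27/32 -> H1 at depth 32
  - 14.192.0.0/12 clear@12
  add 14.192.0.0/13 -> H1 at depth 13
  Q 14.192.173.213: descend 00001110110000 ; hops seen [H1] ; pick H1
  add 51.176.0.0/12 -> H3 at depth 12
  add 0.0.0.0/0 -> H0 at depth 0
  Q 14.194.152.14: descend 000011101100001010011000 ; hops seen [H0,H1,H1] ; pick H1
  add 62.34.72.0/21 -> H0 at depth 21
  Q 51.178.117.27: descend 00110011101100100111010100011011 ; hops seen [H0,H3,H1] ; pick H1
  add 62.34.64.0/20 -> H3 at depth 20
  - 51.178.117.27/32 clear@32
  add 14.194.144.0/20 -> H0 at depth 20
  - 14.192.0.0/13 clear@13
  add 62.34.0.0/16 -> H2 at depth 16
  add 14.194.152.0/24 -> H3 at depth 24
  add 32.0.0.0/3 -> H2 at depth 3
  add 0.0.0.0/0 -> H1 at depth 0
  Q 62.34.64.1: descend 00111110001000100100 ; hops seen [H1,H2,H2,H3] ; pick H3
  Q 51.176.0.1: descend 00110011101100 ; hops seen [H1,H2,H3] ; pick H3

== LOOKUPS ==
["H1","H0","H1","H1","H1","H3","H3"]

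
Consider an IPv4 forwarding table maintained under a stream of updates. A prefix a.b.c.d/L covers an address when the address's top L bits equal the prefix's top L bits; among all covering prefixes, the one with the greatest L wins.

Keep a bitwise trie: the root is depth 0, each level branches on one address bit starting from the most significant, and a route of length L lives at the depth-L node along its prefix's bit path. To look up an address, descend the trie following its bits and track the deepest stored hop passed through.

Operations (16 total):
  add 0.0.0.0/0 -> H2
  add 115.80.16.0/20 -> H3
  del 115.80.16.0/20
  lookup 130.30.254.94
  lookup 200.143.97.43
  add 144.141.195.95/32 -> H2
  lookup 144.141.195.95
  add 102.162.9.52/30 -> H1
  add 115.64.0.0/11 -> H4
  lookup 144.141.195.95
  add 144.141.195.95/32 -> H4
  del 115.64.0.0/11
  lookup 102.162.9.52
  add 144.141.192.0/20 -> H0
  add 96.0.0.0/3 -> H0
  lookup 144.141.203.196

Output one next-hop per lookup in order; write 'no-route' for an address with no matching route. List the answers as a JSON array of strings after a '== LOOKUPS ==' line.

Apply in order:
  + 0.0.0.0/0 (H2) depth=0
  + 115.80.16.0/20 (H3) depth=20
  del 115.80.16.0/20 (clear depth 20)
  Q 130.30.254.94: descend ε ; hops seen [H2] ; pick H2
  Q 200.143.97.43: descend ε ; hops seen [H2] ; pick H2
  + 144.141.195.95/32 (H2) depth=32
  Q 144.141.195.95: descend 10010000100011011100001101011111 ; hops seen [H2,H2] ; pick H2
  + 102.162.9.52/30 (H1) depth=30
  + 115.64.0.0/11 (H4) depth=11
  Q 144.141.195.95: descend 10010000100011011100001101011111 ; hops seen [H2,H2] ; pick H2
  + 144.141.195.95/32 (H4) depth=32
  del 115.64.0.0/11 (clear depth 11)
  Q 102.162.9.52: descend 011001101010001000001001001101 ; hops seen [H2,H1] ; pick H1
  + 144.141.192.0/20 (H0) depth=20
  + 96.0.0.0/3 (H0) depth=3
  Q 144.141.203.196: descend 10010000100011011100 ; hops seen [H2,H0] ; pick H0

== LOOKUPS ==
["H2","H2","H2","H2","H1","H0"]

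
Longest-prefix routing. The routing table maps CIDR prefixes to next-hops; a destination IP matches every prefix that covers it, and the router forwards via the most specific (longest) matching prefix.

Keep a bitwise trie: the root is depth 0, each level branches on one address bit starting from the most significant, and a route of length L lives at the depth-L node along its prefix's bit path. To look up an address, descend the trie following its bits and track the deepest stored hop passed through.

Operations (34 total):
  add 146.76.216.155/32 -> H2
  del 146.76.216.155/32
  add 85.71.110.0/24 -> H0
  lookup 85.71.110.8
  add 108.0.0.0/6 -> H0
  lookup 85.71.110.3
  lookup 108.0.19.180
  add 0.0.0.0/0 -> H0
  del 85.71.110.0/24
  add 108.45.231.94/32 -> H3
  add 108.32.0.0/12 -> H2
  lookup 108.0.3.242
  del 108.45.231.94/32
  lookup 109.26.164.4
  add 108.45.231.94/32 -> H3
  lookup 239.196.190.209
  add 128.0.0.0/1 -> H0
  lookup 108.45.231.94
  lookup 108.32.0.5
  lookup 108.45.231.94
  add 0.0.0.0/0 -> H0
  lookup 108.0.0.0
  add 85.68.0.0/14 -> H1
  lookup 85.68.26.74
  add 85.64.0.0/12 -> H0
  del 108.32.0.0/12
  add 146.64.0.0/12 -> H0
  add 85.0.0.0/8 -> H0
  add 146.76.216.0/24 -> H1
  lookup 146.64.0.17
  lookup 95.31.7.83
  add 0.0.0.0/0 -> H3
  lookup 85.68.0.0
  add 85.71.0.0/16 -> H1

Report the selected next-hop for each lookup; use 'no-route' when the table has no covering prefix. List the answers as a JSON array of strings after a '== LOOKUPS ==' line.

Apply in order:
  add 146.76.216.155/32 -> H2 at depth 32
  del 146.76.216.155/32 (clear depth 32)
  add 85.71.110.0/24 -> H0 at depth 24
  Q 85.71.110.8: descend 010101010100011101101110 ; hops seen [H0] ; pick H0
  add 108.0.0.0/6 -> H0 at depth 6
  Q 85.71.110.3: descend 010101010100011101101110 ; hops seen [H0] ; pick H0
  Q 108.0.19.180: descend 011011 ; hops seen [H0] ; pick H0
  add 0.0.0.0/0 -> H0 at depth 0
  del 85.71.110.0/24 (clear depth 24)
  add 108.45.231.94/32 -> H3 at depth 32
  add 108.32.0.0/12 -> H2 at depth 12
  Q 108.0.3.242: descend 0110110000 ; hops seen [H0,H0] ; pick H0
  del 108.45.231.94/32 (clear depth 32)
  Q 109.26.164.4: descend 0110110 ; hops seen [H0,H0] ; pick H0
  add 108.45.231.94/32 -> H3 at depth 32
  Q 239.196.190.209: descend 1 ; hops seen [H0] ; pick H0
  add 128.0.0.0/1 -> H0 at depth 1
  Q 108.45.231.94: descend 01101100001011011110011101011110 ; hops seen [H0,H0,H2,H3] ; pick H3
  Q 108.32.0.5: descend 011011000010 ; hops seen [H0,H0,H2] ; pick H2
  Q 108.45.231.94: descend 01101100001011011110011101011110 ; hops seen [H0,H0,H2,H3] ; pick H3
  add 0.0.0.0/0 -> H0 at depth 0
  Q 108.0.0.0: descend 0110110000 ; hops seen [H0,H0] ; pick H0
  add 85.68.0.0/14 -> H1 at depth 14
  Q 85.68.26.74: descend 01010101010001 ; hops seen [H0,H1] ; pick H1
  add 85.64.0.0/12 -> H0 at depth 12
  del 108.32.0.0/12 (clear depth 12)
  add 146.64.0.0/12 -> H0 at depth 12
  add 85.0.0.0/8 -> H0 at depth 8
  add 146.76.216.0/24 -> H1 at depth 24
  Q 146.64.0.17: descend 100100100100 ; hops seen [H0,H0,H0] ; pick H0
  Q 95.31.7.83: descend 0101 ; hops seen [H0] ; pick H0
  add 0.0.0.0/0 -> H3 at depth 0
  Q 85.68.0.0: descend 01010101010001 ; hops seen [H3,H0,H0,H1] ; pick H1
  add 85.71.0.0/16 -> H1 at depth 16

== LOOKUPS ==
["H0","H0","H0","H0","H0","H0","H3","H2","H3","H0","H1","H0","H0","H1"]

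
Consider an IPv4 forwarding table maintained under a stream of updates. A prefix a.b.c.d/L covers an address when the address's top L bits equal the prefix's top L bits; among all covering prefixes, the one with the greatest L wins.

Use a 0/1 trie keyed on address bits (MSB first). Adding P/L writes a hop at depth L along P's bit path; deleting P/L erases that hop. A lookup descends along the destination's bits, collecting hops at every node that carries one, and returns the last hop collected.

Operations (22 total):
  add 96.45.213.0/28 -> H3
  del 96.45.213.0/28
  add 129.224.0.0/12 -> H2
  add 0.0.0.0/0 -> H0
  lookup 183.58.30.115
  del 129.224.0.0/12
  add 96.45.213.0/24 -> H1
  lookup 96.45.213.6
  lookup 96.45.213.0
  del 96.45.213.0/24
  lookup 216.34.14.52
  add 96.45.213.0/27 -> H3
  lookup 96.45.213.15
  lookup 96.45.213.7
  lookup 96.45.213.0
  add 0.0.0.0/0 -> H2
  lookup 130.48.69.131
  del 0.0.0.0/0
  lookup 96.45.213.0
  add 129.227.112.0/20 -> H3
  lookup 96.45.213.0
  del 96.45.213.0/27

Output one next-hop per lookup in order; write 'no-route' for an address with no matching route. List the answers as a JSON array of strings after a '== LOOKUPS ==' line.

Process each operation:
  + 96.45.213.0/28 (H3) depth=28
  - 96.45.213.0/28 clear@28
  + 129.224.0.0/12 (H2) depth=12
  + 0.0.0.0/0 (H0) depth=0
  lookup 183.58.30.115: bits 10 walk d0:H0→d1:-→d2:- -> H0
  - 129.224.0.0/12 clear@12
  + 96.45.213.0/24 (H1) depth=24
  lookup 96.45.213.6: bits 0110000000101101110101010000 walk d0:H0→d1:-→d2:-→d3:-→d4:-→d5:-→d6:-→d7:-→d8:-→d9:-→d10:-→d11:-→d12:-→d13:-→d14:-→d15:-→d16:-→d17:-→d18:-→d19:-→d20:-→d21:-→d22:-→d23:-→d24:H1→d25:-→d26:-→d27:-→d28:- -> H1
  lookup 96.45.213.0: bits 0110000000101101110101010000 walk d0:H0→d1:-→d2:-→d3:-→d4:-→d5:-→d6:-→d7:-→d8:-→d9:-→d10:-→d11:-→d12:-→d13:-→d14:-→d15:-→d16:-→d17:-→d18:-→d19:-→d20:-→d21:-→d22:-→d23:-→d24:H1→d25:-→d26:-→d27:-→d28:- -> H1
  - 96.45.213.0/24 clear@24
  lookup 216.34.14.52: bits 1 walk d0:H0→d1:- -> H0
  + 96.45.213.0/27 (H3) depth=27
  lookup 96.45.213.15: bits 0110000000101101110101010000 walk d0:H0→d1:-→d2:-→d3:-→d4:-→d5:-→d6:-→d7:-→d8:-→d9:-→d10:-→d11:-→d12:-→d13:-→d14:-→d15:-→d16:-→d17:-→d18:-→d19:-→d20:-→d21:-→d22:-→d23:-→d24:-→d25:-→d26:-→d27:H3→d28:- -> H3
  lookup 96.45.213.7: bits 0110000000101101110101010000 walk d0:H0→d1:-→d2:-→d3:-→d4:-→d5:-→d6:-→d7:-→d8:-→d9:-→d10:-→d11:-→d12:-→d13:-→d14:-→d15:-→d16:-→d17:-→d18:-→d19:-→d20:-→d21:-→d22:-→d23:-→d24:-→d25:-→d26:-→d27:H3→d28:- -> H3
  lookup 96.45.213.0: bits 0110000000101101110101010000 walk d0:H0→d1:-→d2:-→d3:-→d4:-→d5:-→d6:-→d7:-→d8:-→d9:-→d10:-→d11:-→d12:-→d13:-→d14:-→d15:-→d16:-→d17:-→d18:-→d19:-→d20:-→d21:-→d22:-→d23:-→d24:-→d25:-→d26:-→d27:H3→d28:- -> H3
  + 0.0.0.0/0 (H2) depth=0
  lookup 130.48.69.131: bits 100000 walk d0:H2→d1:-→d2:-→d3:-→d4:-→d5:-→d6:- -> H2
  - 0.0.0.0/0 clear@0
  lookup 96.45.213.0: bits 0110000000101101110101010000 walk d0:-→d1:-→d2:-→d3:-→d4:-→d5:-→d6:-→d7:-→d8:-→d9:-→d10:-→d11:-→d12:-→d13:-→d14:-→d15:-→d16:-→d17:-→d18:-→d19:-→d20:-→d21:-→d22:-→d23:-→d24:-→d25:-→d26:-→d27:H3→d28:- -> H3
  + 129.227.112.0/20 (H3) depth=20
  lookup 96.45.213.0: bits 0110000000101101110101010000 walk d0:-→d1:-→d2:-→d3:-→d4:-→d5:-→d6:-→d7:-→d8:-→d9:-→d10:-→d11:-→d12:-→d13:-→d14:-→d15:-→d16:-→d17:-→d18:-→d19:-→d20:-→d21:-→d22:-→d23:-→d24:-→d25:-→d26:-→d27:H3→d28:- -> H3
  - 96.45.213.0/27 clear@27

== LOOKUPS ==
["H0","H1","H1","H0","H3","H3","H3","H2","H3","H3"]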